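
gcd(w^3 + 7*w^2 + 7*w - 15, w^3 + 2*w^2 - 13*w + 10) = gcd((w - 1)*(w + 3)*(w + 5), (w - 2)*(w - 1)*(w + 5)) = w^2 + 4*w - 5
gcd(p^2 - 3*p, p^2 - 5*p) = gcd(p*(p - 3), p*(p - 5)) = p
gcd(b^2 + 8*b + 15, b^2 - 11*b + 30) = 1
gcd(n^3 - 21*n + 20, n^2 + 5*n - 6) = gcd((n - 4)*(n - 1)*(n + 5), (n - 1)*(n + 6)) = n - 1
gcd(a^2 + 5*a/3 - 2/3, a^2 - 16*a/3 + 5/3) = a - 1/3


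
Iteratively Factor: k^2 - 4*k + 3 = (k - 3)*(k - 1)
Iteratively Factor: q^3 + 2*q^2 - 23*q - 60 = (q + 3)*(q^2 - q - 20) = (q - 5)*(q + 3)*(q + 4)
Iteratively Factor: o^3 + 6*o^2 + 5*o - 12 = (o + 4)*(o^2 + 2*o - 3) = (o + 3)*(o + 4)*(o - 1)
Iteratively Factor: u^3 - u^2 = (u)*(u^2 - u) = u*(u - 1)*(u)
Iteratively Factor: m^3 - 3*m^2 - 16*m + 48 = (m + 4)*(m^2 - 7*m + 12) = (m - 3)*(m + 4)*(m - 4)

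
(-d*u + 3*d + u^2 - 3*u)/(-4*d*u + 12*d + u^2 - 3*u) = (-d + u)/(-4*d + u)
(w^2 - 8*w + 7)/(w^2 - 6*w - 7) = (w - 1)/(w + 1)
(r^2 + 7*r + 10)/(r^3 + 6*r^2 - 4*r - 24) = (r + 5)/(r^2 + 4*r - 12)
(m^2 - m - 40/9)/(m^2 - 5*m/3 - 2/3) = (-9*m^2 + 9*m + 40)/(3*(-3*m^2 + 5*m + 2))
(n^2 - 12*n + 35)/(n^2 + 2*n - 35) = (n - 7)/(n + 7)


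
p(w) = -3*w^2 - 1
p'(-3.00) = 18.00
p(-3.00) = -28.00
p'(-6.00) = 36.00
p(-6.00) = -109.00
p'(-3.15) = 18.90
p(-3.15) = -30.77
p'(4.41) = -26.46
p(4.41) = -59.34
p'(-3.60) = 21.60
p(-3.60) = -39.88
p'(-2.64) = 15.84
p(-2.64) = -21.91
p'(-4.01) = 24.06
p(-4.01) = -49.24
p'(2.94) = -17.64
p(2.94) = -26.93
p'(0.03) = -0.18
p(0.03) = -1.00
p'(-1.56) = 9.36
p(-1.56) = -8.30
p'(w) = -6*w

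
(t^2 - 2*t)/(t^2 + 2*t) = (t - 2)/(t + 2)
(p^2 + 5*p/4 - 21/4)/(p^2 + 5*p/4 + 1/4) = (4*p^2 + 5*p - 21)/(4*p^2 + 5*p + 1)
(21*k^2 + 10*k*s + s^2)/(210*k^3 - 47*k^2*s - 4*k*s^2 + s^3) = (3*k + s)/(30*k^2 - 11*k*s + s^2)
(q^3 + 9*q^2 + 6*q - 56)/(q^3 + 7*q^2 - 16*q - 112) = (q - 2)/(q - 4)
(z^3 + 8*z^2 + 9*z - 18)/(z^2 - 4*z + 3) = (z^2 + 9*z + 18)/(z - 3)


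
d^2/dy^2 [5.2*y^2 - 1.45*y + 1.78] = 10.4000000000000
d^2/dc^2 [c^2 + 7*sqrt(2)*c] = 2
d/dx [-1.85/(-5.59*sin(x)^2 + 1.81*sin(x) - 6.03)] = (3.3485 - 20.683*sin(x))*cos(x)/(5.59*sin(x)^2 - 1.81*sin(x) + 6.03)^2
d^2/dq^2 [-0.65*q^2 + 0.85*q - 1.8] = -1.30000000000000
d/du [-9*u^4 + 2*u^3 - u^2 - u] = -36*u^3 + 6*u^2 - 2*u - 1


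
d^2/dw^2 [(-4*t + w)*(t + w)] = 2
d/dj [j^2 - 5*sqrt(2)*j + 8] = 2*j - 5*sqrt(2)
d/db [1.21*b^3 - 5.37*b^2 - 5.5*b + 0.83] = 3.63*b^2 - 10.74*b - 5.5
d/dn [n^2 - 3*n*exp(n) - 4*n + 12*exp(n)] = -3*n*exp(n) + 2*n + 9*exp(n) - 4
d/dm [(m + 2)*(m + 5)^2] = 3*(m + 3)*(m + 5)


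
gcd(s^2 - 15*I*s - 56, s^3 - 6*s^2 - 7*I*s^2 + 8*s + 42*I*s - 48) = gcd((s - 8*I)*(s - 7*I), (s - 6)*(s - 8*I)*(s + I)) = s - 8*I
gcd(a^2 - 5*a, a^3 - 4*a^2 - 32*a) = a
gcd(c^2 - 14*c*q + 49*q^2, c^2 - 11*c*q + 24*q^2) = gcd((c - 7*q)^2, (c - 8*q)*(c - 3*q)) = 1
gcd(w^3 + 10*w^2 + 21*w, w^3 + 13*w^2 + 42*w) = w^2 + 7*w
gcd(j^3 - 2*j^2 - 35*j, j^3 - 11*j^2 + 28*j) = j^2 - 7*j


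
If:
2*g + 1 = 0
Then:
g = -1/2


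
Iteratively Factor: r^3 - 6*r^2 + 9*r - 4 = (r - 1)*(r^2 - 5*r + 4) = (r - 4)*(r - 1)*(r - 1)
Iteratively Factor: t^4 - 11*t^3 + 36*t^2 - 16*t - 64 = (t - 4)*(t^3 - 7*t^2 + 8*t + 16) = (t - 4)^2*(t^2 - 3*t - 4) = (t - 4)^3*(t + 1)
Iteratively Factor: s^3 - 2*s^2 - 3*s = (s + 1)*(s^2 - 3*s) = (s - 3)*(s + 1)*(s)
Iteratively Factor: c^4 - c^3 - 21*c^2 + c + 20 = (c - 1)*(c^3 - 21*c - 20) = (c - 1)*(c + 1)*(c^2 - c - 20) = (c - 1)*(c + 1)*(c + 4)*(c - 5)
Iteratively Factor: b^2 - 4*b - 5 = (b + 1)*(b - 5)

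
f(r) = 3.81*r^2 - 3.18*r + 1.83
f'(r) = 7.62*r - 3.18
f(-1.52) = 15.47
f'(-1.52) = -14.76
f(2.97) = 25.99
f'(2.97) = 19.45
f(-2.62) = 36.31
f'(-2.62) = -23.14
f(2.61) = 19.48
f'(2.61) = 16.71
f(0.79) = 1.70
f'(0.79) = 2.84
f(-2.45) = 32.49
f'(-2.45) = -21.85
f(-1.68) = 17.93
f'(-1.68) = -15.98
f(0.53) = 1.21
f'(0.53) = 0.86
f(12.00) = 512.31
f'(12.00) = 88.26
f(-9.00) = 339.06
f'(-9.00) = -71.76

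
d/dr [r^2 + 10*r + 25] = 2*r + 10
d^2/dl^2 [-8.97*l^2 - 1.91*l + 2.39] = -17.9400000000000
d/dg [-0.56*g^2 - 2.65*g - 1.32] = -1.12*g - 2.65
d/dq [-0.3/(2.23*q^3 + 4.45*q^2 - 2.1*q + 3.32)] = (2.007*q^2 + 2.67*q - 0.63)/(2.23*q^3 + 4.45*q^2 - 2.1*q + 3.32)^2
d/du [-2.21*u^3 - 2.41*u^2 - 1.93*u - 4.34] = -6.63*u^2 - 4.82*u - 1.93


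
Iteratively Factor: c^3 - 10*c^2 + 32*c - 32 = (c - 2)*(c^2 - 8*c + 16) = (c - 4)*(c - 2)*(c - 4)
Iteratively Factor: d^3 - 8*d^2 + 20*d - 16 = (d - 2)*(d^2 - 6*d + 8) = (d - 4)*(d - 2)*(d - 2)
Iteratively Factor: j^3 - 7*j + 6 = (j - 2)*(j^2 + 2*j - 3) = (j - 2)*(j + 3)*(j - 1)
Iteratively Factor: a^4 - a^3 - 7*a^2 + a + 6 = (a - 1)*(a^3 - 7*a - 6) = (a - 1)*(a + 1)*(a^2 - a - 6) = (a - 3)*(a - 1)*(a + 1)*(a + 2)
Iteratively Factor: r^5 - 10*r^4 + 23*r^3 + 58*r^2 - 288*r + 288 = (r + 3)*(r^4 - 13*r^3 + 62*r^2 - 128*r + 96) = (r - 3)*(r + 3)*(r^3 - 10*r^2 + 32*r - 32) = (r - 3)*(r - 2)*(r + 3)*(r^2 - 8*r + 16) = (r - 4)*(r - 3)*(r - 2)*(r + 3)*(r - 4)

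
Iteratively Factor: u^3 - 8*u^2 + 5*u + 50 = (u + 2)*(u^2 - 10*u + 25) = (u - 5)*(u + 2)*(u - 5)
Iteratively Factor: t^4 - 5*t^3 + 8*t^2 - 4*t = (t - 2)*(t^3 - 3*t^2 + 2*t) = t*(t - 2)*(t^2 - 3*t + 2) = t*(t - 2)^2*(t - 1)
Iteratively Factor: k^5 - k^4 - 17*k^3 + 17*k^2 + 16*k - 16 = (k + 1)*(k^4 - 2*k^3 - 15*k^2 + 32*k - 16) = (k - 1)*(k + 1)*(k^3 - k^2 - 16*k + 16) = (k - 4)*(k - 1)*(k + 1)*(k^2 + 3*k - 4) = (k - 4)*(k - 1)*(k + 1)*(k + 4)*(k - 1)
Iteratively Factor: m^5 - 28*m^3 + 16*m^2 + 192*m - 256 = (m + 4)*(m^4 - 4*m^3 - 12*m^2 + 64*m - 64) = (m + 4)^2*(m^3 - 8*m^2 + 20*m - 16) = (m - 2)*(m + 4)^2*(m^2 - 6*m + 8) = (m - 4)*(m - 2)*(m + 4)^2*(m - 2)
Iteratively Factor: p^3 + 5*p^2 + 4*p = (p + 1)*(p^2 + 4*p) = p*(p + 1)*(p + 4)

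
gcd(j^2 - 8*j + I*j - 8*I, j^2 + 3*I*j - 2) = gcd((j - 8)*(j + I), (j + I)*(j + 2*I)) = j + I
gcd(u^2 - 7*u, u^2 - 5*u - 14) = u - 7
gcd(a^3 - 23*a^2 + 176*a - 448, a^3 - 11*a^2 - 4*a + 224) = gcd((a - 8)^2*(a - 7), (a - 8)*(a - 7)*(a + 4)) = a^2 - 15*a + 56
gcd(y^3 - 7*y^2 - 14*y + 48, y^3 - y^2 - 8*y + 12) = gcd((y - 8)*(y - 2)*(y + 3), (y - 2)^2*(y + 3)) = y^2 + y - 6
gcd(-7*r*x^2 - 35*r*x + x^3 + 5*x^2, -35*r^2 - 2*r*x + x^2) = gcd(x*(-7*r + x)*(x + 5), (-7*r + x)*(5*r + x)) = -7*r + x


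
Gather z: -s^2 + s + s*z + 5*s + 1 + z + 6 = -s^2 + 6*s + z*(s + 1) + 7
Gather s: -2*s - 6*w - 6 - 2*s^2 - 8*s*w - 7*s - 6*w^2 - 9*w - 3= -2*s^2 + s*(-8*w - 9) - 6*w^2 - 15*w - 9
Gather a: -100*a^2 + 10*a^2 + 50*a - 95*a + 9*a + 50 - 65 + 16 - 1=-90*a^2 - 36*a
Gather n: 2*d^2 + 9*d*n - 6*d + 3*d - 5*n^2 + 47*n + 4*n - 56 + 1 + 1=2*d^2 - 3*d - 5*n^2 + n*(9*d + 51) - 54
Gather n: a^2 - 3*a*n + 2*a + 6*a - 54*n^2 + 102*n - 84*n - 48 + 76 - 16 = a^2 + 8*a - 54*n^2 + n*(18 - 3*a) + 12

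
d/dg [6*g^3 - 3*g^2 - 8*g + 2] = 18*g^2 - 6*g - 8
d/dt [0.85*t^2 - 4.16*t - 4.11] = 1.7*t - 4.16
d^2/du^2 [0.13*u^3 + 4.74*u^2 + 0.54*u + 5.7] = 0.78*u + 9.48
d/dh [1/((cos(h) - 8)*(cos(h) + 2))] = 2*(cos(h) - 3)*sin(h)/((cos(h) - 8)^2*(cos(h) + 2)^2)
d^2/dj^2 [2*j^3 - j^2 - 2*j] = 12*j - 2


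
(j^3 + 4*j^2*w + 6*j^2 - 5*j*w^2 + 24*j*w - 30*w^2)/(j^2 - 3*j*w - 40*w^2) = (-j^2 + j*w - 6*j + 6*w)/(-j + 8*w)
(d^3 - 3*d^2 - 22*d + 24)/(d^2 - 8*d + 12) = (d^2 + 3*d - 4)/(d - 2)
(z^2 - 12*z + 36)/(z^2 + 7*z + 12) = (z^2 - 12*z + 36)/(z^2 + 7*z + 12)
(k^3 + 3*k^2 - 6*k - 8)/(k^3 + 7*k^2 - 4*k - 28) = (k^2 + 5*k + 4)/(k^2 + 9*k + 14)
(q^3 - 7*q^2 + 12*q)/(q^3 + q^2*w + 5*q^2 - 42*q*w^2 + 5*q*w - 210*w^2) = q*(q^2 - 7*q + 12)/(q^3 + q^2*w + 5*q^2 - 42*q*w^2 + 5*q*w - 210*w^2)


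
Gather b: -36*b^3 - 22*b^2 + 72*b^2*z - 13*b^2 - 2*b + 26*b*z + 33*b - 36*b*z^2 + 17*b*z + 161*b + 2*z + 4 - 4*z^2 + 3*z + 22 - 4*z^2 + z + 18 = -36*b^3 + b^2*(72*z - 35) + b*(-36*z^2 + 43*z + 192) - 8*z^2 + 6*z + 44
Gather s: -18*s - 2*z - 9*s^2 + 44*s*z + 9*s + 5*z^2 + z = -9*s^2 + s*(44*z - 9) + 5*z^2 - z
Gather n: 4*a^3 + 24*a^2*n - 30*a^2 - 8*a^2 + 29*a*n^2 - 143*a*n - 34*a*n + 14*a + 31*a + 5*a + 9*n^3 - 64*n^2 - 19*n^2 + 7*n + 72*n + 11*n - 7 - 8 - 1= 4*a^3 - 38*a^2 + 50*a + 9*n^3 + n^2*(29*a - 83) + n*(24*a^2 - 177*a + 90) - 16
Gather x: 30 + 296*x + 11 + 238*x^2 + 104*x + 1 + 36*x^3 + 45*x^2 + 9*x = 36*x^3 + 283*x^2 + 409*x + 42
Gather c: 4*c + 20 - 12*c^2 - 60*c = -12*c^2 - 56*c + 20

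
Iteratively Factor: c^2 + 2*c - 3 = (c + 3)*(c - 1)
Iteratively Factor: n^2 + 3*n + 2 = (n + 1)*(n + 2)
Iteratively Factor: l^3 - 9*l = (l - 3)*(l^2 + 3*l) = l*(l - 3)*(l + 3)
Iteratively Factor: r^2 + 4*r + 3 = (r + 1)*(r + 3)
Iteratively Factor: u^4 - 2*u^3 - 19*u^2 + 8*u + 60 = (u + 3)*(u^3 - 5*u^2 - 4*u + 20) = (u - 2)*(u + 3)*(u^2 - 3*u - 10) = (u - 2)*(u + 2)*(u + 3)*(u - 5)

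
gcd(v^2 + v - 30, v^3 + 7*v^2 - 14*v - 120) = v + 6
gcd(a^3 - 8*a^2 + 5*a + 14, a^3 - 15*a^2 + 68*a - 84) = a^2 - 9*a + 14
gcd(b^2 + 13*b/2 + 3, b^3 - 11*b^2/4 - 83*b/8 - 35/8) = b + 1/2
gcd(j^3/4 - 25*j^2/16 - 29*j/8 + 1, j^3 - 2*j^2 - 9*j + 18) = 1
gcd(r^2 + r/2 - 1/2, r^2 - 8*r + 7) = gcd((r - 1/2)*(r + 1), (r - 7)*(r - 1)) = 1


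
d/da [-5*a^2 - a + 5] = -10*a - 1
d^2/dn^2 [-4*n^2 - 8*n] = -8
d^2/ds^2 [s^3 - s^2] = 6*s - 2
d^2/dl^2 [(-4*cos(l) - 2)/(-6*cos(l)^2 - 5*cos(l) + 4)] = 2*(-162*(1 - cos(2*l))^2*cos(l) - 21*(1 - cos(2*l))^2 + 553*cos(l)/2 - 113*cos(2*l)/2 - 405*cos(3*l)/2 + 36*cos(5*l) + 411/2)/((2*cos(l) - 1)^3*(3*cos(l) + 4)^3)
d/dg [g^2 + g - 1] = 2*g + 1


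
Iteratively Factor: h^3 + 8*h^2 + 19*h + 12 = (h + 4)*(h^2 + 4*h + 3) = (h + 1)*(h + 4)*(h + 3)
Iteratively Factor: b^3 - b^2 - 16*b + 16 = (b - 1)*(b^2 - 16) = (b - 1)*(b + 4)*(b - 4)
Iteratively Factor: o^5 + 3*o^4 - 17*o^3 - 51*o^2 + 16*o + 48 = (o + 4)*(o^4 - o^3 - 13*o^2 + o + 12) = (o - 4)*(o + 4)*(o^3 + 3*o^2 - o - 3) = (o - 4)*(o + 1)*(o + 4)*(o^2 + 2*o - 3) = (o - 4)*(o + 1)*(o + 3)*(o + 4)*(o - 1)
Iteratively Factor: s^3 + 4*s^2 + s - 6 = (s + 2)*(s^2 + 2*s - 3) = (s - 1)*(s + 2)*(s + 3)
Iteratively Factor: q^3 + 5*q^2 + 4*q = (q + 4)*(q^2 + q) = (q + 1)*(q + 4)*(q)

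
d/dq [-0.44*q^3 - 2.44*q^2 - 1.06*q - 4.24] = -1.32*q^2 - 4.88*q - 1.06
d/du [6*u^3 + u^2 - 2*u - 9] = 18*u^2 + 2*u - 2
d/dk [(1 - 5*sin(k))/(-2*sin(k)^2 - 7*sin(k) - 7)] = (-10*sin(k)^2 + 4*sin(k) + 42)*cos(k)/(7*sin(k) - cos(2*k) + 8)^2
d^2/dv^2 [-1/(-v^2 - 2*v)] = 2*(-v*(v + 2) + 4*(v + 1)^2)/(v^3*(v + 2)^3)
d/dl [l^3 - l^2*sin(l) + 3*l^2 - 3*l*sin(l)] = -l^2*cos(l) + 3*l^2 - 2*l*sin(l) - 3*l*cos(l) + 6*l - 3*sin(l)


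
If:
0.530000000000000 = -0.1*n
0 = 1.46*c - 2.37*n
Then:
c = -8.60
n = -5.30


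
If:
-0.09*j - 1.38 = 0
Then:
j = -15.33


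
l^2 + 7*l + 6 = (l + 1)*(l + 6)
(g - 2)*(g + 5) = g^2 + 3*g - 10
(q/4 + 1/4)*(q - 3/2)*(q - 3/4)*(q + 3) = q^4/4 + 7*q^3/16 - 39*q^2/32 - 9*q/16 + 27/32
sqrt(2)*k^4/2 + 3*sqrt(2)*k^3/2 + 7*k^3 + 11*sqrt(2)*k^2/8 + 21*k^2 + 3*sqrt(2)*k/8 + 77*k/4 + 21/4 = (k + 1/2)*(k + 3/2)*(k + 7*sqrt(2))*(sqrt(2)*k/2 + sqrt(2)/2)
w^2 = w^2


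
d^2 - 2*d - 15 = (d - 5)*(d + 3)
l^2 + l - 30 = (l - 5)*(l + 6)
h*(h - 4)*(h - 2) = h^3 - 6*h^2 + 8*h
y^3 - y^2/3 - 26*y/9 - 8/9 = (y - 2)*(y + 1/3)*(y + 4/3)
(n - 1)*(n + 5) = n^2 + 4*n - 5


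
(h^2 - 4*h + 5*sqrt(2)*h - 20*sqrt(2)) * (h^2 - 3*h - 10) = h^4 - 7*h^3 + 5*sqrt(2)*h^3 - 35*sqrt(2)*h^2 + 2*h^2 + 10*sqrt(2)*h + 40*h + 200*sqrt(2)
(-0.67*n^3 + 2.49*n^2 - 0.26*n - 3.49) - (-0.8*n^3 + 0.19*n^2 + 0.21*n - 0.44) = 0.13*n^3 + 2.3*n^2 - 0.47*n - 3.05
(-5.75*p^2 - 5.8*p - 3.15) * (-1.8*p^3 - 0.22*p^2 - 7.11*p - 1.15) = 10.35*p^5 + 11.705*p^4 + 47.8285*p^3 + 48.5435*p^2 + 29.0665*p + 3.6225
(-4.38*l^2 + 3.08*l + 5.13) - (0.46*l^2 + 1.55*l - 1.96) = -4.84*l^2 + 1.53*l + 7.09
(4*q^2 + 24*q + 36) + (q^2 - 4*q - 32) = 5*q^2 + 20*q + 4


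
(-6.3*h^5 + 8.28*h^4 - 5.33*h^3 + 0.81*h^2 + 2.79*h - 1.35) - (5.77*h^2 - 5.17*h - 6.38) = -6.3*h^5 + 8.28*h^4 - 5.33*h^3 - 4.96*h^2 + 7.96*h + 5.03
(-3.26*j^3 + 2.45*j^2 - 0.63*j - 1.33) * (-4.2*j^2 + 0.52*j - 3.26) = 13.692*j^5 - 11.9852*j^4 + 14.5476*j^3 - 2.7286*j^2 + 1.3622*j + 4.3358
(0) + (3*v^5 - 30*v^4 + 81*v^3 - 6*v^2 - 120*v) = 3*v^5 - 30*v^4 + 81*v^3 - 6*v^2 - 120*v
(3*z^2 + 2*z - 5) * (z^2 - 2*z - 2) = 3*z^4 - 4*z^3 - 15*z^2 + 6*z + 10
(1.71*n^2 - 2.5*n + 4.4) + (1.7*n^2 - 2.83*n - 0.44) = 3.41*n^2 - 5.33*n + 3.96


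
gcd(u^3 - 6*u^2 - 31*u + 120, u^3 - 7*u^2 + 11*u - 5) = 1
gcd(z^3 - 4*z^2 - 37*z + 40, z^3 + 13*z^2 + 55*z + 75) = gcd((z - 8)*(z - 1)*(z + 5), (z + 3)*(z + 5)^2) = z + 5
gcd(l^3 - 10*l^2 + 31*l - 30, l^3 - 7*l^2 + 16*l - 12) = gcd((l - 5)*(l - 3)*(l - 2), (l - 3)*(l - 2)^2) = l^2 - 5*l + 6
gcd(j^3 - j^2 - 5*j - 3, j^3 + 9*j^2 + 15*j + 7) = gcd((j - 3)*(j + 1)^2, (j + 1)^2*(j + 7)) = j^2 + 2*j + 1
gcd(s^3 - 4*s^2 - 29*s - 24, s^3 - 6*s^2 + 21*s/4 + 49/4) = s + 1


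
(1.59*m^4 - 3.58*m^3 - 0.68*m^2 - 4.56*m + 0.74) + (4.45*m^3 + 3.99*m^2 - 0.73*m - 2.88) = 1.59*m^4 + 0.87*m^3 + 3.31*m^2 - 5.29*m - 2.14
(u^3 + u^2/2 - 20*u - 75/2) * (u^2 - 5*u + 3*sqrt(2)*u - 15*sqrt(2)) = u^5 - 9*u^4/2 + 3*sqrt(2)*u^4 - 45*u^3/2 - 27*sqrt(2)*u^3/2 - 135*sqrt(2)*u^2/2 + 125*u^2/2 + 375*u/2 + 375*sqrt(2)*u/2 + 1125*sqrt(2)/2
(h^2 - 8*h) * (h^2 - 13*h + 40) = h^4 - 21*h^3 + 144*h^2 - 320*h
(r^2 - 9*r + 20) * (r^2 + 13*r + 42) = r^4 + 4*r^3 - 55*r^2 - 118*r + 840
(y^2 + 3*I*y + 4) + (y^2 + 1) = 2*y^2 + 3*I*y + 5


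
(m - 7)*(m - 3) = m^2 - 10*m + 21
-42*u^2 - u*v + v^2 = (-7*u + v)*(6*u + v)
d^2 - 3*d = d*(d - 3)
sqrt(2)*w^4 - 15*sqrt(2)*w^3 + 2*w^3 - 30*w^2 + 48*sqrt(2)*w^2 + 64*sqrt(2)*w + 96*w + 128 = (w - 8)^2*(w + sqrt(2))*(sqrt(2)*w + sqrt(2))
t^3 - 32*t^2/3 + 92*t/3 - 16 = (t - 6)*(t - 4)*(t - 2/3)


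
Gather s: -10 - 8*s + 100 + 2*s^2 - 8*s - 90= 2*s^2 - 16*s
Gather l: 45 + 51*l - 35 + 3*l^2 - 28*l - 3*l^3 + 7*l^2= -3*l^3 + 10*l^2 + 23*l + 10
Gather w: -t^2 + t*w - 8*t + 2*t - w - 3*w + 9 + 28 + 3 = -t^2 - 6*t + w*(t - 4) + 40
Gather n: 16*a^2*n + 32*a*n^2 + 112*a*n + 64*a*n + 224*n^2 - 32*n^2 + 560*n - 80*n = n^2*(32*a + 192) + n*(16*a^2 + 176*a + 480)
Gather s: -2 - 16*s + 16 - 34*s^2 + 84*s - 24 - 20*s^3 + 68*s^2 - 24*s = -20*s^3 + 34*s^2 + 44*s - 10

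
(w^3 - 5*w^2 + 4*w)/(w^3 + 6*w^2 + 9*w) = (w^2 - 5*w + 4)/(w^2 + 6*w + 9)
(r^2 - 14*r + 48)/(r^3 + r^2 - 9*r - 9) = (r^2 - 14*r + 48)/(r^3 + r^2 - 9*r - 9)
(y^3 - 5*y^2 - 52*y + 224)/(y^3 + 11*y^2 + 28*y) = (y^2 - 12*y + 32)/(y*(y + 4))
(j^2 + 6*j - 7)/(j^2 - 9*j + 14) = (j^2 + 6*j - 7)/(j^2 - 9*j + 14)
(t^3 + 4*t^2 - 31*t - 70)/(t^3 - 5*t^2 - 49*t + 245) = (t + 2)/(t - 7)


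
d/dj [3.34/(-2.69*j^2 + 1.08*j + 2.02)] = (17.9692*j - 3.6072)/(-2.69*j^2 + 1.08*j + 2.02)^2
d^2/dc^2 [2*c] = 0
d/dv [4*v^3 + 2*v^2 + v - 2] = 12*v^2 + 4*v + 1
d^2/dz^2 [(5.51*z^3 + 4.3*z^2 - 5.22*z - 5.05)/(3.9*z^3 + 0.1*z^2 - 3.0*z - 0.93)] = (-2.27373675443232e-13*z^7 + 126.5082*z^6 - 89.5751999999998*z^5 - 392.26356*z^4 + 167.36586*z^3 + 221.64852*z^2 - 75.127266*z - 55.27356)/(59.319*z^9 + 4.563*z^8 - 136.773*z^7 - 49.4549*z^6 + 103.0338*z^5 + 67.9581*z^4 - 15.20667*z^3 - 24.85053*z^2 - 7.7841*z - 0.804357)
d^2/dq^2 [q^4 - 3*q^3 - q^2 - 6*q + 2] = 12*q^2 - 18*q - 2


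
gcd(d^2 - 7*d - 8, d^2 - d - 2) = d + 1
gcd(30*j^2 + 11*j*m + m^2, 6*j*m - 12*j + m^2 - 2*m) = 6*j + m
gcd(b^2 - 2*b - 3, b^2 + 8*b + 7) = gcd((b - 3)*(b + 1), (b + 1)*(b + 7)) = b + 1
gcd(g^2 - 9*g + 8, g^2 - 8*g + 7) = g - 1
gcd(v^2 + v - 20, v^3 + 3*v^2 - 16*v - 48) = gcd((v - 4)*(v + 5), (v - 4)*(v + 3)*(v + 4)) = v - 4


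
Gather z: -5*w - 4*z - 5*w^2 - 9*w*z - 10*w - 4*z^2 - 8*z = -5*w^2 - 15*w - 4*z^2 + z*(-9*w - 12)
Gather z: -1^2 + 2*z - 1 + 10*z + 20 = 12*z + 18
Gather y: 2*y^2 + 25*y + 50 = 2*y^2 + 25*y + 50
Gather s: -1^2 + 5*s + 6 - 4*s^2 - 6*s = -4*s^2 - s + 5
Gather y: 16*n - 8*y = 16*n - 8*y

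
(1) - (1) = 0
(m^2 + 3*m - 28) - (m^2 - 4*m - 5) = 7*m - 23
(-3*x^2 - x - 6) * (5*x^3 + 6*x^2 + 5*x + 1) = -15*x^5 - 23*x^4 - 51*x^3 - 44*x^2 - 31*x - 6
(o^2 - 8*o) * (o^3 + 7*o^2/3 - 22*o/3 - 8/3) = o^5 - 17*o^4/3 - 26*o^3 + 56*o^2 + 64*o/3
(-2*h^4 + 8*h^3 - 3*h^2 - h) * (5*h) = -10*h^5 + 40*h^4 - 15*h^3 - 5*h^2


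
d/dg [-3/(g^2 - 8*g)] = 6*(g - 4)/(g^2*(g - 8)^2)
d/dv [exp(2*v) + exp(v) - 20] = (2*exp(v) + 1)*exp(v)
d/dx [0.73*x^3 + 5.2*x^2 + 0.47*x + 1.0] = 2.19*x^2 + 10.4*x + 0.47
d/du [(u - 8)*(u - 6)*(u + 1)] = 3*u^2 - 26*u + 34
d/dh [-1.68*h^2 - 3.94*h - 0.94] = -3.36*h - 3.94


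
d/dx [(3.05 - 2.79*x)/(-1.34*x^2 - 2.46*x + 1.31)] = (-3.7386*x^2 + 8.174*x + 3.8481)/(1.7956*x^4 + 6.5928*x^3 + 2.5408*x^2 - 6.4452*x + 1.7161)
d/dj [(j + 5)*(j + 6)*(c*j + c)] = c*(3*j^2 + 24*j + 41)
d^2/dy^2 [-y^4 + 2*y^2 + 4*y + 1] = 4 - 12*y^2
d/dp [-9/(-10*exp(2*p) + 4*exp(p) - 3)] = (36 - 180*exp(p))*exp(p)/(10*exp(2*p) - 4*exp(p) + 3)^2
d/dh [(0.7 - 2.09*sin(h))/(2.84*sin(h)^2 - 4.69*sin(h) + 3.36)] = (5.9356*sin(h)^2 - 3.976*sin(h) - 3.7394)*cos(h)/(8.0656*sin(h)^4 - 26.6392*sin(h)^3 + 41.0809*sin(h)^2 - 31.5168*sin(h) + 11.2896)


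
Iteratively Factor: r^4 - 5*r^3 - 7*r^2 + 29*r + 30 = (r + 2)*(r^3 - 7*r^2 + 7*r + 15) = (r + 1)*(r + 2)*(r^2 - 8*r + 15) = (r - 3)*(r + 1)*(r + 2)*(r - 5)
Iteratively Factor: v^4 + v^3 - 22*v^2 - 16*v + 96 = (v + 4)*(v^3 - 3*v^2 - 10*v + 24) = (v - 4)*(v + 4)*(v^2 + v - 6) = (v - 4)*(v + 3)*(v + 4)*(v - 2)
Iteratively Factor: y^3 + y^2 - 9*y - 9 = (y + 3)*(y^2 - 2*y - 3) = (y + 1)*(y + 3)*(y - 3)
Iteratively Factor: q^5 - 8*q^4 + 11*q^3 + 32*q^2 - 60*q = (q)*(q^4 - 8*q^3 + 11*q^2 + 32*q - 60) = q*(q - 3)*(q^3 - 5*q^2 - 4*q + 20) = q*(q - 3)*(q + 2)*(q^2 - 7*q + 10) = q*(q - 3)*(q - 2)*(q + 2)*(q - 5)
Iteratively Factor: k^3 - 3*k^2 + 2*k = (k)*(k^2 - 3*k + 2) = k*(k - 2)*(k - 1)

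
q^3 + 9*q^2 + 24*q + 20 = (q + 2)^2*(q + 5)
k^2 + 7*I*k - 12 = (k + 3*I)*(k + 4*I)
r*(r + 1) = r^2 + r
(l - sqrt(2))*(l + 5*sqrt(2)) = l^2 + 4*sqrt(2)*l - 10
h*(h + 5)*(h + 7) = h^3 + 12*h^2 + 35*h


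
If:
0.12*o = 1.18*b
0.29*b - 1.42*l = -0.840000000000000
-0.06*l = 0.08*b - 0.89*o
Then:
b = 0.00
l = 0.59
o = 0.04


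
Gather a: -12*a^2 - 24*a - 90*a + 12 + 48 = -12*a^2 - 114*a + 60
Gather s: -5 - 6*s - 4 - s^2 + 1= -s^2 - 6*s - 8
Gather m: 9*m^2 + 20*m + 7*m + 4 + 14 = 9*m^2 + 27*m + 18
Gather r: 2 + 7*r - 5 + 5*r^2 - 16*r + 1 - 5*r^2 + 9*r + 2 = 0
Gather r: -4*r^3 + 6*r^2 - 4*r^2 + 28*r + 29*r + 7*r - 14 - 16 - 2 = -4*r^3 + 2*r^2 + 64*r - 32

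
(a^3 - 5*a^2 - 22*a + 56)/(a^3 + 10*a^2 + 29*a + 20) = (a^2 - 9*a + 14)/(a^2 + 6*a + 5)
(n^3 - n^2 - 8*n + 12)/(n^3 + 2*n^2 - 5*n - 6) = (n - 2)/(n + 1)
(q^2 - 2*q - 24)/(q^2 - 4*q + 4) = (q^2 - 2*q - 24)/(q^2 - 4*q + 4)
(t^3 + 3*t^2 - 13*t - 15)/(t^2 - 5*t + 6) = (t^2 + 6*t + 5)/(t - 2)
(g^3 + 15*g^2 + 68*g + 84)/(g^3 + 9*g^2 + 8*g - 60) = (g^2 + 9*g + 14)/(g^2 + 3*g - 10)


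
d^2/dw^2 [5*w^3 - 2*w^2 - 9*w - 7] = 30*w - 4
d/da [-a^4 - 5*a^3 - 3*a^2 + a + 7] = -4*a^3 - 15*a^2 - 6*a + 1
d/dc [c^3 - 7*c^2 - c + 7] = 3*c^2 - 14*c - 1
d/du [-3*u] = -3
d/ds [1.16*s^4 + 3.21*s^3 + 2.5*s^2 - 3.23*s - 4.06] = 4.64*s^3 + 9.63*s^2 + 5.0*s - 3.23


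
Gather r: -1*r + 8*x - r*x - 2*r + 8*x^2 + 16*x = r*(-x - 3) + 8*x^2 + 24*x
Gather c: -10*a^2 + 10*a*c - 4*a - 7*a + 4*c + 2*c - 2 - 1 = -10*a^2 - 11*a + c*(10*a + 6) - 3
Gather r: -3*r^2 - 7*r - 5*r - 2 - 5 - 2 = -3*r^2 - 12*r - 9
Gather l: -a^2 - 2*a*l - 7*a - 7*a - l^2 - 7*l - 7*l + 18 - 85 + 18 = -a^2 - 14*a - l^2 + l*(-2*a - 14) - 49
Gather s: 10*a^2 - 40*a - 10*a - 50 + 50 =10*a^2 - 50*a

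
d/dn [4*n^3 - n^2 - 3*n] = 12*n^2 - 2*n - 3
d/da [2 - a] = -1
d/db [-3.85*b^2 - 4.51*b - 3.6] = -7.7*b - 4.51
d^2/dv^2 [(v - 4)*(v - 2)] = 2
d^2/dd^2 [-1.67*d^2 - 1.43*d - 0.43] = -3.34000000000000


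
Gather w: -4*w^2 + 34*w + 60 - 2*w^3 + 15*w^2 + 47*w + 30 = -2*w^3 + 11*w^2 + 81*w + 90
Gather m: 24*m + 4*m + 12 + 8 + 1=28*m + 21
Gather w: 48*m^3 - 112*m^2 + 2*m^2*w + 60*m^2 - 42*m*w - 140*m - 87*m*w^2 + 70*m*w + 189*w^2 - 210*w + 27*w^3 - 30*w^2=48*m^3 - 52*m^2 - 140*m + 27*w^3 + w^2*(159 - 87*m) + w*(2*m^2 + 28*m - 210)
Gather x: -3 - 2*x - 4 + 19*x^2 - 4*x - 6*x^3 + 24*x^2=-6*x^3 + 43*x^2 - 6*x - 7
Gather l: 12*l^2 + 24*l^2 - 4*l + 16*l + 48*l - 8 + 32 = 36*l^2 + 60*l + 24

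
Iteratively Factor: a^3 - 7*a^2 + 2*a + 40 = (a - 5)*(a^2 - 2*a - 8) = (a - 5)*(a - 4)*(a + 2)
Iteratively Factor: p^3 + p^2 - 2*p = (p - 1)*(p^2 + 2*p) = (p - 1)*(p + 2)*(p)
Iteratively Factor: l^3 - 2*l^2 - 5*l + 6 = (l + 2)*(l^2 - 4*l + 3) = (l - 1)*(l + 2)*(l - 3)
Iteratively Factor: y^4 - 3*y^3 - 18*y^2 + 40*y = (y - 2)*(y^3 - y^2 - 20*y) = (y - 5)*(y - 2)*(y^2 + 4*y) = y*(y - 5)*(y - 2)*(y + 4)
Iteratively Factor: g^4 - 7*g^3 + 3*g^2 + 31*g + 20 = (g - 4)*(g^3 - 3*g^2 - 9*g - 5) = (g - 4)*(g + 1)*(g^2 - 4*g - 5) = (g - 5)*(g - 4)*(g + 1)*(g + 1)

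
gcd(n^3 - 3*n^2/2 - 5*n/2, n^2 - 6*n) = n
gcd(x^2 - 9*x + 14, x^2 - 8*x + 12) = x - 2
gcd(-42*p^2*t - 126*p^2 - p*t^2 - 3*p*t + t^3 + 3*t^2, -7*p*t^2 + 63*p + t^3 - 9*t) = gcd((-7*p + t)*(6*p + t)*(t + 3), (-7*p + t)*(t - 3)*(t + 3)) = 7*p*t + 21*p - t^2 - 3*t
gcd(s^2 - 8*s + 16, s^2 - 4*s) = s - 4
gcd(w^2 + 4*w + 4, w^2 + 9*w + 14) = w + 2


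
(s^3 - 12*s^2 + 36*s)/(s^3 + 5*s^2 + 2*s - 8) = s*(s^2 - 12*s + 36)/(s^3 + 5*s^2 + 2*s - 8)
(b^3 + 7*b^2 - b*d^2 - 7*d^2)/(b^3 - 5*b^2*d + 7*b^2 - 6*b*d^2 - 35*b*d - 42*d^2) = (b - d)/(b - 6*d)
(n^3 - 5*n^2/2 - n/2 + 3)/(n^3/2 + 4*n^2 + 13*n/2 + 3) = (2*n^2 - 7*n + 6)/(n^2 + 7*n + 6)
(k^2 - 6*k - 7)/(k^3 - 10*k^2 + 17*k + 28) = 1/(k - 4)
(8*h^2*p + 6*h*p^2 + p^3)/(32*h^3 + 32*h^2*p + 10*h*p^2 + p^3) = p/(4*h + p)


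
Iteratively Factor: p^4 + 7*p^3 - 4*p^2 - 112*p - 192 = (p + 4)*(p^3 + 3*p^2 - 16*p - 48) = (p + 3)*(p + 4)*(p^2 - 16) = (p + 3)*(p + 4)^2*(p - 4)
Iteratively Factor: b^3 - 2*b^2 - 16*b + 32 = (b - 4)*(b^2 + 2*b - 8) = (b - 4)*(b - 2)*(b + 4)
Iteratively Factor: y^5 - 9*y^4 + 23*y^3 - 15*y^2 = (y)*(y^4 - 9*y^3 + 23*y^2 - 15*y) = y^2*(y^3 - 9*y^2 + 23*y - 15) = y^2*(y - 3)*(y^2 - 6*y + 5) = y^2*(y - 5)*(y - 3)*(y - 1)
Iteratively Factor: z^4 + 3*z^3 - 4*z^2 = (z - 1)*(z^3 + 4*z^2) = (z - 1)*(z + 4)*(z^2) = z*(z - 1)*(z + 4)*(z)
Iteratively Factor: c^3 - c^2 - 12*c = (c)*(c^2 - c - 12) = c*(c - 4)*(c + 3)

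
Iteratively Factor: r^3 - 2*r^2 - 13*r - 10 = (r + 2)*(r^2 - 4*r - 5) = (r + 1)*(r + 2)*(r - 5)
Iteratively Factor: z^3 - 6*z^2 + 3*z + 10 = (z + 1)*(z^2 - 7*z + 10) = (z - 5)*(z + 1)*(z - 2)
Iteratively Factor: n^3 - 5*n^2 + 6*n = (n)*(n^2 - 5*n + 6) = n*(n - 2)*(n - 3)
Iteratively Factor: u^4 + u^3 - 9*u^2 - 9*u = (u + 3)*(u^3 - 2*u^2 - 3*u) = u*(u + 3)*(u^2 - 2*u - 3) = u*(u - 3)*(u + 3)*(u + 1)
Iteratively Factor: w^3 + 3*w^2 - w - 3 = (w + 1)*(w^2 + 2*w - 3) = (w - 1)*(w + 1)*(w + 3)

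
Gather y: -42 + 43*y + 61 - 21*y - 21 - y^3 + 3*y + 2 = -y^3 + 25*y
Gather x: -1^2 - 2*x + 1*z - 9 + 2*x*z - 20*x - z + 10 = x*(2*z - 22)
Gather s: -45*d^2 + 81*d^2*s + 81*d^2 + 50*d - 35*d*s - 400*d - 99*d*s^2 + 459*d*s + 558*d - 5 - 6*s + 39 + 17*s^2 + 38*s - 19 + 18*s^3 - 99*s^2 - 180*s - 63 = 36*d^2 + 208*d + 18*s^3 + s^2*(-99*d - 82) + s*(81*d^2 + 424*d - 148) - 48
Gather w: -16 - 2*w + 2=-2*w - 14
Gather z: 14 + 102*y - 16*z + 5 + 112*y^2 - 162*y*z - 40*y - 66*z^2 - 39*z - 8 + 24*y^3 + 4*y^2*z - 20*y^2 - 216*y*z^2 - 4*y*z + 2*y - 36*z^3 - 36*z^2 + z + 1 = 24*y^3 + 92*y^2 + 64*y - 36*z^3 + z^2*(-216*y - 102) + z*(4*y^2 - 166*y - 54) + 12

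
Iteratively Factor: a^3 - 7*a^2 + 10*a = (a - 2)*(a^2 - 5*a) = (a - 5)*(a - 2)*(a)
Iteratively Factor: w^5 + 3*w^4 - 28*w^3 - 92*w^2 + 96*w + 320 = (w + 4)*(w^4 - w^3 - 24*w^2 + 4*w + 80) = (w - 2)*(w + 4)*(w^3 + w^2 - 22*w - 40) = (w - 2)*(w + 4)^2*(w^2 - 3*w - 10) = (w - 5)*(w - 2)*(w + 4)^2*(w + 2)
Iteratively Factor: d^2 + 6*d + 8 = (d + 4)*(d + 2)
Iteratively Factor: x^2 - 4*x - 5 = (x - 5)*(x + 1)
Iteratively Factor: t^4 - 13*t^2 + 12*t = (t + 4)*(t^3 - 4*t^2 + 3*t) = (t - 1)*(t + 4)*(t^2 - 3*t) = t*(t - 1)*(t + 4)*(t - 3)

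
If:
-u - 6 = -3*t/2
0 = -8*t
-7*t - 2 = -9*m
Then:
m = 2/9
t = 0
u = -6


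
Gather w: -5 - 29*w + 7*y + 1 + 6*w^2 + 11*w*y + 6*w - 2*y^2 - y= 6*w^2 + w*(11*y - 23) - 2*y^2 + 6*y - 4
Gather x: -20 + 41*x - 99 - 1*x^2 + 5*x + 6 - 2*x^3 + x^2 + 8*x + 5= -2*x^3 + 54*x - 108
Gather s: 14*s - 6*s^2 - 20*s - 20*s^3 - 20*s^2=-20*s^3 - 26*s^2 - 6*s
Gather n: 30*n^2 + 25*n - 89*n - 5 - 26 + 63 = 30*n^2 - 64*n + 32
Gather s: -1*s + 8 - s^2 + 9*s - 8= -s^2 + 8*s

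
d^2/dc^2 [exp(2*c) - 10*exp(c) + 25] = (4*exp(c) - 10)*exp(c)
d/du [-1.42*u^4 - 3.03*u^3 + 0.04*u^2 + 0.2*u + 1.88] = -5.68*u^3 - 9.09*u^2 + 0.08*u + 0.2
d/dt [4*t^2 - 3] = 8*t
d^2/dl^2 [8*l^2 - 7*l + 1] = 16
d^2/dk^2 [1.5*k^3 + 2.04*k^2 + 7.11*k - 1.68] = 9.0*k + 4.08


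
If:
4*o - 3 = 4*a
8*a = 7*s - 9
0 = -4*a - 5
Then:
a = -5/4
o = -1/2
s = -1/7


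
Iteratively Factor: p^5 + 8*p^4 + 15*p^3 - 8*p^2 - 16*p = (p + 4)*(p^4 + 4*p^3 - p^2 - 4*p) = (p + 4)^2*(p^3 - p) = (p + 1)*(p + 4)^2*(p^2 - p) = p*(p + 1)*(p + 4)^2*(p - 1)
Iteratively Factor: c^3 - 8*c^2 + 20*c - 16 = (c - 4)*(c^2 - 4*c + 4) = (c - 4)*(c - 2)*(c - 2)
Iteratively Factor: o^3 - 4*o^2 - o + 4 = (o + 1)*(o^2 - 5*o + 4) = (o - 4)*(o + 1)*(o - 1)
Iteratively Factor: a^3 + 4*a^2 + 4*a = (a)*(a^2 + 4*a + 4) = a*(a + 2)*(a + 2)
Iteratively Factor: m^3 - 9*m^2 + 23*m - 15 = (m - 5)*(m^2 - 4*m + 3) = (m - 5)*(m - 1)*(m - 3)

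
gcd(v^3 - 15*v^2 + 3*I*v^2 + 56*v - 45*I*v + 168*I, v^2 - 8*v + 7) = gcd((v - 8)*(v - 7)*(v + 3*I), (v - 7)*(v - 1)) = v - 7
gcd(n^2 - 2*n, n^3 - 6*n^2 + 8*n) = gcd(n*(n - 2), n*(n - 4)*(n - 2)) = n^2 - 2*n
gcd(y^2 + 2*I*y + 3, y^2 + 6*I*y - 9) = y + 3*I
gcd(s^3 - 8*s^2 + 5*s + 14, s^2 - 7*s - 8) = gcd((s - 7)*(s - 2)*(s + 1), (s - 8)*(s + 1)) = s + 1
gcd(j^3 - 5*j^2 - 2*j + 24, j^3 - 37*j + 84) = j^2 - 7*j + 12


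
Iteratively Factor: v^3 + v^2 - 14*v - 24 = (v + 3)*(v^2 - 2*v - 8) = (v + 2)*(v + 3)*(v - 4)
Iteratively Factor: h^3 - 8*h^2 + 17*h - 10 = (h - 2)*(h^2 - 6*h + 5) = (h - 5)*(h - 2)*(h - 1)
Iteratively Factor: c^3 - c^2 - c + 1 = (c - 1)*(c^2 - 1) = (c - 1)^2*(c + 1)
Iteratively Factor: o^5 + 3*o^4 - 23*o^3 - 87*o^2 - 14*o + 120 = (o + 3)*(o^4 - 23*o^2 - 18*o + 40) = (o - 5)*(o + 3)*(o^3 + 5*o^2 + 2*o - 8) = (o - 5)*(o - 1)*(o + 3)*(o^2 + 6*o + 8) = (o - 5)*(o - 1)*(o + 2)*(o + 3)*(o + 4)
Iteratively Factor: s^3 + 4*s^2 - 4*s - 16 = (s - 2)*(s^2 + 6*s + 8) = (s - 2)*(s + 2)*(s + 4)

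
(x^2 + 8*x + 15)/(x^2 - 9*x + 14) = (x^2 + 8*x + 15)/(x^2 - 9*x + 14)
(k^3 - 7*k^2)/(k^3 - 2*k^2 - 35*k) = k/(k + 5)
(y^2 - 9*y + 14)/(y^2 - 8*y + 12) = (y - 7)/(y - 6)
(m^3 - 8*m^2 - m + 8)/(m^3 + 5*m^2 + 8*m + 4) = (m^2 - 9*m + 8)/(m^2 + 4*m + 4)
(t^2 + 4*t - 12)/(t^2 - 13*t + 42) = (t^2 + 4*t - 12)/(t^2 - 13*t + 42)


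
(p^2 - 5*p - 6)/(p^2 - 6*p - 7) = (p - 6)/(p - 7)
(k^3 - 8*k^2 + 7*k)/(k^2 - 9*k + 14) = k*(k - 1)/(k - 2)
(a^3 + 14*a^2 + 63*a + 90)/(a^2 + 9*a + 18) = a + 5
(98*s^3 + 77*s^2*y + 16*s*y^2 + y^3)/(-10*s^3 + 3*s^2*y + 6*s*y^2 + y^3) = (49*s^2 + 14*s*y + y^2)/(-5*s^2 + 4*s*y + y^2)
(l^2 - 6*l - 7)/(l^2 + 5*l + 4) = (l - 7)/(l + 4)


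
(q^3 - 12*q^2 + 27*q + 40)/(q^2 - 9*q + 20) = (q^2 - 7*q - 8)/(q - 4)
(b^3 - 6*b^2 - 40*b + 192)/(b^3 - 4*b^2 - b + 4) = (b^2 - 2*b - 48)/(b^2 - 1)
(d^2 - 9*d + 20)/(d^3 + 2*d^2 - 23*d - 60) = (d - 4)/(d^2 + 7*d + 12)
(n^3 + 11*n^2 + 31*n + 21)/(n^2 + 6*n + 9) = (n^2 + 8*n + 7)/(n + 3)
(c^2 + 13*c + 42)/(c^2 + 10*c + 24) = (c + 7)/(c + 4)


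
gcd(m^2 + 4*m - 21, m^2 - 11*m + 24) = m - 3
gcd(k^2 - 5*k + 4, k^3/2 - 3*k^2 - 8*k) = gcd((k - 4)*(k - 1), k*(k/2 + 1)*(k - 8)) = 1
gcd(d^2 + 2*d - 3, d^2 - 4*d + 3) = d - 1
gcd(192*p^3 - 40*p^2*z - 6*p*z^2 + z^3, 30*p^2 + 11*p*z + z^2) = 6*p + z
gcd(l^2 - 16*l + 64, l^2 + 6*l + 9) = 1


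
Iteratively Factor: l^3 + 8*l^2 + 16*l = (l)*(l^2 + 8*l + 16) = l*(l + 4)*(l + 4)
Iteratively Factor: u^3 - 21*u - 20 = (u + 1)*(u^2 - u - 20) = (u + 1)*(u + 4)*(u - 5)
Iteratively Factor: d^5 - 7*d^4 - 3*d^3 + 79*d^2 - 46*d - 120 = (d - 2)*(d^4 - 5*d^3 - 13*d^2 + 53*d + 60) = (d - 2)*(d + 1)*(d^3 - 6*d^2 - 7*d + 60) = (d - 2)*(d + 1)*(d + 3)*(d^2 - 9*d + 20) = (d - 5)*(d - 2)*(d + 1)*(d + 3)*(d - 4)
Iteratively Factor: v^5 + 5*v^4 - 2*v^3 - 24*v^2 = (v + 4)*(v^4 + v^3 - 6*v^2) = (v + 3)*(v + 4)*(v^3 - 2*v^2) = (v - 2)*(v + 3)*(v + 4)*(v^2) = v*(v - 2)*(v + 3)*(v + 4)*(v)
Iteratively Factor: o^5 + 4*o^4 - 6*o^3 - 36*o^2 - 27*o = (o + 1)*(o^4 + 3*o^3 - 9*o^2 - 27*o) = (o + 1)*(o + 3)*(o^3 - 9*o) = (o - 3)*(o + 1)*(o + 3)*(o^2 + 3*o) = (o - 3)*(o + 1)*(o + 3)^2*(o)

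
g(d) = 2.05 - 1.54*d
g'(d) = -1.54000000000000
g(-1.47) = 4.31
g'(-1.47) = -1.54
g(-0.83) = 3.33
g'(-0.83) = -1.54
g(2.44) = -1.71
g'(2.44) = -1.54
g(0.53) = 1.23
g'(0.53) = -1.54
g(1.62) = -0.44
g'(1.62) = -1.54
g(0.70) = 0.97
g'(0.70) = -1.54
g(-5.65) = 10.75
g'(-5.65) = -1.54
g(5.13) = -5.85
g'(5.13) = -1.54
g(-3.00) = 6.67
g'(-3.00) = -1.54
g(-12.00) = 20.53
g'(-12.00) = -1.54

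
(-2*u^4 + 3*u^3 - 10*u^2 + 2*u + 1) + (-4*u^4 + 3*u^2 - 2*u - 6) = -6*u^4 + 3*u^3 - 7*u^2 - 5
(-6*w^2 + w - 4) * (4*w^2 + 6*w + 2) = -24*w^4 - 32*w^3 - 22*w^2 - 22*w - 8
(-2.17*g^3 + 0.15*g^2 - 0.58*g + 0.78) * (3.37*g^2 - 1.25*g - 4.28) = -7.3129*g^5 + 3.218*g^4 + 7.1455*g^3 + 2.7116*g^2 + 1.5074*g - 3.3384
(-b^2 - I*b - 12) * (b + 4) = -b^3 - 4*b^2 - I*b^2 - 12*b - 4*I*b - 48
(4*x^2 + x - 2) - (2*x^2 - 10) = 2*x^2 + x + 8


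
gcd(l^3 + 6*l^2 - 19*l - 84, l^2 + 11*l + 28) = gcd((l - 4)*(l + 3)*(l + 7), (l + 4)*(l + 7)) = l + 7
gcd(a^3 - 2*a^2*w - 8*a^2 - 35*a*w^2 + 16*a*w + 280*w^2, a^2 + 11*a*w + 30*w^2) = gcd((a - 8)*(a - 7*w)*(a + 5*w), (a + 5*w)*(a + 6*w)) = a + 5*w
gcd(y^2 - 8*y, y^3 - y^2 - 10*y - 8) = 1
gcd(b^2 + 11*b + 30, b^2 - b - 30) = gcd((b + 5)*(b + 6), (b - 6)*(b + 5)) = b + 5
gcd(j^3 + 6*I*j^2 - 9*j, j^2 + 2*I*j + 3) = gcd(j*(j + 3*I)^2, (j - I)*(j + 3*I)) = j + 3*I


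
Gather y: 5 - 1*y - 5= -y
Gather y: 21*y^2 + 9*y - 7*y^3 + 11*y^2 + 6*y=-7*y^3 + 32*y^2 + 15*y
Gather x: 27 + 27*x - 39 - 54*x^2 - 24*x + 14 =-54*x^2 + 3*x + 2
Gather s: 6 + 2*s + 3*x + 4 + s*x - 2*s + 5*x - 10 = s*x + 8*x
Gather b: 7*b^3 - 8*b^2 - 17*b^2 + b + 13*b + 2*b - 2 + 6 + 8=7*b^3 - 25*b^2 + 16*b + 12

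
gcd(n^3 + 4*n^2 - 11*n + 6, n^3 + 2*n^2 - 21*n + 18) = n^2 + 5*n - 6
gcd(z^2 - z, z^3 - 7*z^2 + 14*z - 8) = z - 1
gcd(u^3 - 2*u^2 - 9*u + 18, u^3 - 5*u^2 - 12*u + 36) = u^2 + u - 6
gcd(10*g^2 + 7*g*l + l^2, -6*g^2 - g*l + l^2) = 2*g + l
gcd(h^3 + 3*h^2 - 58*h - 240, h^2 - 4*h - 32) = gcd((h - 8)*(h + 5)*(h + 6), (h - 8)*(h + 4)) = h - 8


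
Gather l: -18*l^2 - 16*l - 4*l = -18*l^2 - 20*l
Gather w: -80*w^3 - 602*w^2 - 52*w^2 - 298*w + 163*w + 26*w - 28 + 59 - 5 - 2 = -80*w^3 - 654*w^2 - 109*w + 24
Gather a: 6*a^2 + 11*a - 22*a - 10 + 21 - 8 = 6*a^2 - 11*a + 3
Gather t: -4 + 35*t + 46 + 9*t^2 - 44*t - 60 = 9*t^2 - 9*t - 18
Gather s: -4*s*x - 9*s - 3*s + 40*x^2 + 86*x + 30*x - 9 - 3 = s*(-4*x - 12) + 40*x^2 + 116*x - 12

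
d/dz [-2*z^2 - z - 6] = -4*z - 1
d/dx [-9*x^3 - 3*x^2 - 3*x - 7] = -27*x^2 - 6*x - 3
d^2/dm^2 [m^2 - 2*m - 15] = 2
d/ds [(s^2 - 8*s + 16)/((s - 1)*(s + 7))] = 2*(7*s^2 - 23*s - 20)/(s^4 + 12*s^3 + 22*s^2 - 84*s + 49)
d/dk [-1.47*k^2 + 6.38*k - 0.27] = 6.38 - 2.94*k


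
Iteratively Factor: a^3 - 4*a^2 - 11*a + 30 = (a - 5)*(a^2 + a - 6) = (a - 5)*(a + 3)*(a - 2)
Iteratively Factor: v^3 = (v)*(v^2) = v^2*(v)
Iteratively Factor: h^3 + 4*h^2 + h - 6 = (h + 3)*(h^2 + h - 2) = (h + 2)*(h + 3)*(h - 1)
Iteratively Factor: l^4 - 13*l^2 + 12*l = (l)*(l^3 - 13*l + 12) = l*(l + 4)*(l^2 - 4*l + 3) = l*(l - 1)*(l + 4)*(l - 3)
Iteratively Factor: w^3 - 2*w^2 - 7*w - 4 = (w - 4)*(w^2 + 2*w + 1) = (w - 4)*(w + 1)*(w + 1)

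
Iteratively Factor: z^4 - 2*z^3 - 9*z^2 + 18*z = (z)*(z^3 - 2*z^2 - 9*z + 18) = z*(z + 3)*(z^2 - 5*z + 6) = z*(z - 2)*(z + 3)*(z - 3)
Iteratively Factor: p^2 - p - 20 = (p - 5)*(p + 4)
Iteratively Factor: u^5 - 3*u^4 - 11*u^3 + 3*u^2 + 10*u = (u + 2)*(u^4 - 5*u^3 - u^2 + 5*u) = (u + 1)*(u + 2)*(u^3 - 6*u^2 + 5*u) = u*(u + 1)*(u + 2)*(u^2 - 6*u + 5) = u*(u - 5)*(u + 1)*(u + 2)*(u - 1)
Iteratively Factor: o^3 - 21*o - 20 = (o + 1)*(o^2 - o - 20) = (o - 5)*(o + 1)*(o + 4)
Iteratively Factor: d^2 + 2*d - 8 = (d - 2)*(d + 4)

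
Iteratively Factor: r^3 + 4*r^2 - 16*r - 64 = (r + 4)*(r^2 - 16) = (r - 4)*(r + 4)*(r + 4)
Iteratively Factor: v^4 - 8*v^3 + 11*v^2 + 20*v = (v - 5)*(v^3 - 3*v^2 - 4*v) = (v - 5)*(v - 4)*(v^2 + v) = (v - 5)*(v - 4)*(v + 1)*(v)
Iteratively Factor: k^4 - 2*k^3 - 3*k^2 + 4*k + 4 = (k - 2)*(k^3 - 3*k - 2) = (k - 2)*(k + 1)*(k^2 - k - 2) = (k - 2)*(k + 1)^2*(k - 2)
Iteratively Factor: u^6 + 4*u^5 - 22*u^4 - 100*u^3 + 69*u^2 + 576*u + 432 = (u + 4)*(u^5 - 22*u^3 - 12*u^2 + 117*u + 108) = (u - 3)*(u + 4)*(u^4 + 3*u^3 - 13*u^2 - 51*u - 36) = (u - 3)*(u + 3)*(u + 4)*(u^3 - 13*u - 12) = (u - 4)*(u - 3)*(u + 3)*(u + 4)*(u^2 + 4*u + 3) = (u - 4)*(u - 3)*(u + 1)*(u + 3)*(u + 4)*(u + 3)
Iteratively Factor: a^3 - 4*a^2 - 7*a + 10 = (a + 2)*(a^2 - 6*a + 5) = (a - 1)*(a + 2)*(a - 5)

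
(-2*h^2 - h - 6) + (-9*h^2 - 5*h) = -11*h^2 - 6*h - 6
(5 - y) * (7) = 35 - 7*y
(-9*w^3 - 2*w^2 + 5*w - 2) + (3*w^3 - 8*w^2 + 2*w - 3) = -6*w^3 - 10*w^2 + 7*w - 5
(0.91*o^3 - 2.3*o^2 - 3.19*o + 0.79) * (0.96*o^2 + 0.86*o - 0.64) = 0.8736*o^5 - 1.4254*o^4 - 5.6228*o^3 - 0.513*o^2 + 2.721*o - 0.5056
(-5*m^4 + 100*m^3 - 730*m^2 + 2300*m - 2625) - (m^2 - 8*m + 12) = -5*m^4 + 100*m^3 - 731*m^2 + 2308*m - 2637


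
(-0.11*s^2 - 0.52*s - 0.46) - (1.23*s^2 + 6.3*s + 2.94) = -1.34*s^2 - 6.82*s - 3.4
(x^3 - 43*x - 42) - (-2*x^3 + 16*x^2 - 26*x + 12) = 3*x^3 - 16*x^2 - 17*x - 54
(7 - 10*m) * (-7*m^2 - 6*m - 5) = 70*m^3 + 11*m^2 + 8*m - 35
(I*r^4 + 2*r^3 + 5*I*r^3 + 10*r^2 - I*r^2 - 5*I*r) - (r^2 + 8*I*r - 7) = I*r^4 + 2*r^3 + 5*I*r^3 + 9*r^2 - I*r^2 - 13*I*r + 7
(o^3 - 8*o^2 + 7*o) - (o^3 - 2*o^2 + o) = -6*o^2 + 6*o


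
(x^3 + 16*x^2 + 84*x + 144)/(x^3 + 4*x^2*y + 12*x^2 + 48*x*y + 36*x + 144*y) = (x + 4)/(x + 4*y)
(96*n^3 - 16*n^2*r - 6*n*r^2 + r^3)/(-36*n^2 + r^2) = (-16*n^2 + r^2)/(6*n + r)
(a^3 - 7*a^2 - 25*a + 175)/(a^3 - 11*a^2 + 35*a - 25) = (a^2 - 2*a - 35)/(a^2 - 6*a + 5)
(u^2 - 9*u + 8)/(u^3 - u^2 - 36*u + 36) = (u - 8)/(u^2 - 36)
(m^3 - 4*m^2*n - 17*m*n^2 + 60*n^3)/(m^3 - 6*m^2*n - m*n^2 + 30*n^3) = (m + 4*n)/(m + 2*n)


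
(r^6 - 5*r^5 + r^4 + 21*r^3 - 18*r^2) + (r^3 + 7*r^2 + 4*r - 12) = r^6 - 5*r^5 + r^4 + 22*r^3 - 11*r^2 + 4*r - 12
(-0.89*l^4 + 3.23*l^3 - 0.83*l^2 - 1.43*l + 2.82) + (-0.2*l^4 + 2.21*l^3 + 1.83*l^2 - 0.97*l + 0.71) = -1.09*l^4 + 5.44*l^3 + 1.0*l^2 - 2.4*l + 3.53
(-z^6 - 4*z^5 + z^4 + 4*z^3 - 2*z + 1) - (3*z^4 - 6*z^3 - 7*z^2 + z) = -z^6 - 4*z^5 - 2*z^4 + 10*z^3 + 7*z^2 - 3*z + 1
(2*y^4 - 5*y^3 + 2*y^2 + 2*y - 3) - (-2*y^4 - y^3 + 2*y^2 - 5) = 4*y^4 - 4*y^3 + 2*y + 2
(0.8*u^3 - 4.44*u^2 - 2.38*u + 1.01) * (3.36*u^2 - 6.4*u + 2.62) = 2.688*u^5 - 20.0384*u^4 + 22.5152*u^3 + 6.9928*u^2 - 12.6996*u + 2.6462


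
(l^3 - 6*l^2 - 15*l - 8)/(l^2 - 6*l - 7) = (l^2 - 7*l - 8)/(l - 7)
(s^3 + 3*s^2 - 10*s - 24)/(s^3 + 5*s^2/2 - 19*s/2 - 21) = 2*(s + 4)/(2*s + 7)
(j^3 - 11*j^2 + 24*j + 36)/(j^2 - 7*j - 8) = (j^2 - 12*j + 36)/(j - 8)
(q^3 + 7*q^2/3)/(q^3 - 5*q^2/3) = (3*q + 7)/(3*q - 5)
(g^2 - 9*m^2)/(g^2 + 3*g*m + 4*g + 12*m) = (g - 3*m)/(g + 4)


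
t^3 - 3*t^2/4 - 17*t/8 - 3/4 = (t - 2)*(t + 1/2)*(t + 3/4)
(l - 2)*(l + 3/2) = l^2 - l/2 - 3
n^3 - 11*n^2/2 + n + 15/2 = (n - 5)*(n - 3/2)*(n + 1)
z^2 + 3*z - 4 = (z - 1)*(z + 4)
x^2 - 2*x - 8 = (x - 4)*(x + 2)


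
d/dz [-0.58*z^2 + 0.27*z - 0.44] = 0.27 - 1.16*z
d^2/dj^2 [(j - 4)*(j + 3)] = 2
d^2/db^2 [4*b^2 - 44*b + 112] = 8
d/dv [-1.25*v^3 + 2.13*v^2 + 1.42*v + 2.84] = -3.75*v^2 + 4.26*v + 1.42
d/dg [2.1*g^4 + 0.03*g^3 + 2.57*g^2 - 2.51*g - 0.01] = 8.4*g^3 + 0.09*g^2 + 5.14*g - 2.51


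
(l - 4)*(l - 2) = l^2 - 6*l + 8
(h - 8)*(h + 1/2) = h^2 - 15*h/2 - 4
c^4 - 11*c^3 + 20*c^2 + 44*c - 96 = (c - 8)*(c - 3)*(c - 2)*(c + 2)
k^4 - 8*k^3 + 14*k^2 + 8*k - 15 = (k - 5)*(k - 3)*(k - 1)*(k + 1)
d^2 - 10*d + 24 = (d - 6)*(d - 4)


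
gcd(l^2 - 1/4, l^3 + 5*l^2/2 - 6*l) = 1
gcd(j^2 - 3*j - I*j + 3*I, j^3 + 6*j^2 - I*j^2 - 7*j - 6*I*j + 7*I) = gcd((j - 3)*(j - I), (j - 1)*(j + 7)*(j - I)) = j - I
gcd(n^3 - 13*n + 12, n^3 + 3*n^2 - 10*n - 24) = n^2 + n - 12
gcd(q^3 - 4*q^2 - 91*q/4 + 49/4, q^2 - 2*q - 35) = q - 7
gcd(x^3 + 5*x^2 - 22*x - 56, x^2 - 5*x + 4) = x - 4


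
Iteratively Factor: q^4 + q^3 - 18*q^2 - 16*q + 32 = (q - 4)*(q^3 + 5*q^2 + 2*q - 8) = (q - 4)*(q - 1)*(q^2 + 6*q + 8) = (q - 4)*(q - 1)*(q + 4)*(q + 2)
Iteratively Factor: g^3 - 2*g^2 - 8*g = (g)*(g^2 - 2*g - 8) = g*(g - 4)*(g + 2)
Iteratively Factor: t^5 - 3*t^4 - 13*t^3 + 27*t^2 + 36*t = (t + 3)*(t^4 - 6*t^3 + 5*t^2 + 12*t) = (t - 3)*(t + 3)*(t^3 - 3*t^2 - 4*t) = (t - 4)*(t - 3)*(t + 3)*(t^2 + t) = t*(t - 4)*(t - 3)*(t + 3)*(t + 1)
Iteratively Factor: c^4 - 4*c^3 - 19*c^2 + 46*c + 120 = (c + 3)*(c^3 - 7*c^2 + 2*c + 40) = (c + 2)*(c + 3)*(c^2 - 9*c + 20) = (c - 5)*(c + 2)*(c + 3)*(c - 4)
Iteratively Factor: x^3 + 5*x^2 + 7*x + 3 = (x + 1)*(x^2 + 4*x + 3) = (x + 1)^2*(x + 3)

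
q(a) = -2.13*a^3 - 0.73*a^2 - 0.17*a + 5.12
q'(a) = -6.39*a^2 - 1.46*a - 0.17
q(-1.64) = 12.83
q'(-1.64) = -14.96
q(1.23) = -0.16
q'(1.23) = -11.63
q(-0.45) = 5.24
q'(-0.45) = -0.81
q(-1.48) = 10.68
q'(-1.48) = -12.01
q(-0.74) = 5.71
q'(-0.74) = -2.59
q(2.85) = -50.60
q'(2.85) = -56.23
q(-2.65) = 40.08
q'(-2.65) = -41.17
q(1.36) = -1.82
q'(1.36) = -13.97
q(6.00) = -482.26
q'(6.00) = -238.97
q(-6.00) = 439.94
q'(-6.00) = -221.45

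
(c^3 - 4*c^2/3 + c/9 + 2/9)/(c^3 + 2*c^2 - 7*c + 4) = (c^2 - c/3 - 2/9)/(c^2 + 3*c - 4)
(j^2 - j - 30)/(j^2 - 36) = (j + 5)/(j + 6)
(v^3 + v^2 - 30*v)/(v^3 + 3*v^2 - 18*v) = (v - 5)/(v - 3)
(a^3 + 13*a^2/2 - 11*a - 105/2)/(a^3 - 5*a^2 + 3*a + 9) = (2*a^2 + 19*a + 35)/(2*(a^2 - 2*a - 3))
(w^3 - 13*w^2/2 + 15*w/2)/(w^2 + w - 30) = w*(2*w - 3)/(2*(w + 6))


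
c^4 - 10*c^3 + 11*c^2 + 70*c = c*(c - 7)*(c - 5)*(c + 2)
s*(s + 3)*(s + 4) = s^3 + 7*s^2 + 12*s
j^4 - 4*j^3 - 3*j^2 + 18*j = j*(j - 3)^2*(j + 2)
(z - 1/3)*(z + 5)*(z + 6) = z^3 + 32*z^2/3 + 79*z/3 - 10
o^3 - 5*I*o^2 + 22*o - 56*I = (o - 7*I)*(o - 2*I)*(o + 4*I)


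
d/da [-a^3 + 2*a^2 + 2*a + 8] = -3*a^2 + 4*a + 2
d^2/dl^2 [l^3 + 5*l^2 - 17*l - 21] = 6*l + 10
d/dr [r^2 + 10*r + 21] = 2*r + 10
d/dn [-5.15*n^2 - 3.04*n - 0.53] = -10.3*n - 3.04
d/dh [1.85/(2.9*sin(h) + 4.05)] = -5.365*cos(h)/(2.9*sin(h) + 4.05)^2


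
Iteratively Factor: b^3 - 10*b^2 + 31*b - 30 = (b - 2)*(b^2 - 8*b + 15) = (b - 5)*(b - 2)*(b - 3)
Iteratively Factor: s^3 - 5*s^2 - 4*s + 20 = (s + 2)*(s^2 - 7*s + 10) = (s - 2)*(s + 2)*(s - 5)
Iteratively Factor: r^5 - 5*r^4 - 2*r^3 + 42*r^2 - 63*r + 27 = (r - 3)*(r^4 - 2*r^3 - 8*r^2 + 18*r - 9) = (r - 3)*(r + 3)*(r^3 - 5*r^2 + 7*r - 3) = (r - 3)^2*(r + 3)*(r^2 - 2*r + 1) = (r - 3)^2*(r - 1)*(r + 3)*(r - 1)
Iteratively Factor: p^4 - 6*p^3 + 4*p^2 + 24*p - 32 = (p - 2)*(p^3 - 4*p^2 - 4*p + 16) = (p - 2)*(p + 2)*(p^2 - 6*p + 8) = (p - 2)^2*(p + 2)*(p - 4)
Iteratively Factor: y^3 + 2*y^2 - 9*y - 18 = (y - 3)*(y^2 + 5*y + 6) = (y - 3)*(y + 3)*(y + 2)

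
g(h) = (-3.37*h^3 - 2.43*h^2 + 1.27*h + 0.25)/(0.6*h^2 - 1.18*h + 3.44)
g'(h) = (1.18 - 1.2*h)*(-3.37*h^3 - 2.43*h^2 + 1.27*h + 0.25)/(0.6*h^2 - 1.18*h + 3.44)^2 + (-10.11*h^2 - 4.86*h + 1.27)/(0.6*h^2 - 1.18*h + 3.44)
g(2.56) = -15.85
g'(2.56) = -10.90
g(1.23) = -2.81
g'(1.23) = -6.62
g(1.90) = -8.69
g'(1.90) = -10.38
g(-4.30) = 11.11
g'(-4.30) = -4.81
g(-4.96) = 14.36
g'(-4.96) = -5.03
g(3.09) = -21.45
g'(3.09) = -10.15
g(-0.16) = -0.00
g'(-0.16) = 0.49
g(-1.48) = 0.61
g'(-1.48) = -1.83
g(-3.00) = 5.30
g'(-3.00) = -4.02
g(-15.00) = 69.22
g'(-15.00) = -5.59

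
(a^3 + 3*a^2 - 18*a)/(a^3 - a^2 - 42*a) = (a - 3)/(a - 7)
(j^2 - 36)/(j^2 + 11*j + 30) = (j - 6)/(j + 5)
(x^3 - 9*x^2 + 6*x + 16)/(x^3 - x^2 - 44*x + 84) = (x^2 - 7*x - 8)/(x^2 + x - 42)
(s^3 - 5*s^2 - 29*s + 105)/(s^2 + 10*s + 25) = (s^2 - 10*s + 21)/(s + 5)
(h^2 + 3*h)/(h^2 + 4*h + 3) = h/(h + 1)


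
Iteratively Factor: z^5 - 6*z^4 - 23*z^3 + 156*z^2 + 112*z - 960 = (z - 5)*(z^4 - z^3 - 28*z^2 + 16*z + 192) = (z - 5)*(z + 3)*(z^3 - 4*z^2 - 16*z + 64) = (z - 5)*(z + 3)*(z + 4)*(z^2 - 8*z + 16) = (z - 5)*(z - 4)*(z + 3)*(z + 4)*(z - 4)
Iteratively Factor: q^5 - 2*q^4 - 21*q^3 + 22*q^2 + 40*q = (q - 2)*(q^4 - 21*q^2 - 20*q) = (q - 5)*(q - 2)*(q^3 + 5*q^2 + 4*q) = q*(q - 5)*(q - 2)*(q^2 + 5*q + 4) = q*(q - 5)*(q - 2)*(q + 1)*(q + 4)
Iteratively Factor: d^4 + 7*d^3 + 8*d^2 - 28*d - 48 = (d + 2)*(d^3 + 5*d^2 - 2*d - 24) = (d + 2)*(d + 4)*(d^2 + d - 6) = (d - 2)*(d + 2)*(d + 4)*(d + 3)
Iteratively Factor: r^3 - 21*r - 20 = (r + 1)*(r^2 - r - 20) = (r - 5)*(r + 1)*(r + 4)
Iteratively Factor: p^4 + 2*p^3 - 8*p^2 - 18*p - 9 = (p + 1)*(p^3 + p^2 - 9*p - 9) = (p - 3)*(p + 1)*(p^2 + 4*p + 3) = (p - 3)*(p + 1)^2*(p + 3)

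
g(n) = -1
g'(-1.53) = 0.00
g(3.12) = -1.00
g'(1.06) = 0.00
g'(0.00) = 0.00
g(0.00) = -1.00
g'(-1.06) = 0.00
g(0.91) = -1.00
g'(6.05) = 0.00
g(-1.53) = -1.00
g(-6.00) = -1.00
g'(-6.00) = 0.00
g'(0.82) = 0.00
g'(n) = 0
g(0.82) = -1.00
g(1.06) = -1.00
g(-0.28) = -1.00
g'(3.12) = 0.00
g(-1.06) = -1.00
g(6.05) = -1.00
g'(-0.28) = 0.00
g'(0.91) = 0.00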